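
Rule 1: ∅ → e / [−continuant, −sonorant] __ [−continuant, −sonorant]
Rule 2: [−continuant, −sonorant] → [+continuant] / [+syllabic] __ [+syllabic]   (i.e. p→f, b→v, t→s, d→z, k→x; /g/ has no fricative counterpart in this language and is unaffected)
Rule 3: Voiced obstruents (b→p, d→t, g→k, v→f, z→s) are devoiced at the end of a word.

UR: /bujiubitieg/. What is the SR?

Rule 1 (stop-cluster e-epenthesis): no segment meets the environment; /bujiubitieg/ is unchanged.
Rule 2 (intervocalic spirantization): /b/ is a stop between vowels /u/ and /i/, so it spirantizes to the fricative [v]. /t/ is a stop between vowels /i/ and /i/, so it spirantizes to the fricative [s]. /bujiubitieg/ → bujiuvisieg.
Rule 3 (final devoicing): /g/ is a voiced obstruent in word-final position, so it devoices to [k]. /bujiuvisieg/ → bujiuvisiek.

bujiuvisiek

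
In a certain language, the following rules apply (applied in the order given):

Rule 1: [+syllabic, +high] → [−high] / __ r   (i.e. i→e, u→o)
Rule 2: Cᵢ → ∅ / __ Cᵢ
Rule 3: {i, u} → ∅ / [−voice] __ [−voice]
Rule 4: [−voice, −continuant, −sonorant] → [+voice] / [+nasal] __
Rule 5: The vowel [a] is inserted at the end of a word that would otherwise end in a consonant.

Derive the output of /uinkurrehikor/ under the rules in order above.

uingorehkora

Rule 1 (pre-rhotic lowering): /u/ is a high vowel immediately before /r/, so it lowers to [o]. /uinkurrehikor/ → uinkorrehikor.
Rule 2 (degemination): /rr/ is a geminate; the first /r/ deletes. /uinkorrehikor/ → uinkorehikor.
Rule 3 (high vowel syncope): /i/ is a high vowel flanked by voiceless consonants /h/ and /k/, so it deletes. /uinkorehikor/ → uinkorehkor.
Rule 4 (post-nasal voicing): /k/ is a voiceless stop immediately after the nasal /n/, so it voices to [g]. /uinkorehkor/ → uingorehkor.
Rule 5 (final a-epenthesis): the form ends in the consonant /r/, so [a] is inserted word-finally. /uingorehkor/ → uingorehkora.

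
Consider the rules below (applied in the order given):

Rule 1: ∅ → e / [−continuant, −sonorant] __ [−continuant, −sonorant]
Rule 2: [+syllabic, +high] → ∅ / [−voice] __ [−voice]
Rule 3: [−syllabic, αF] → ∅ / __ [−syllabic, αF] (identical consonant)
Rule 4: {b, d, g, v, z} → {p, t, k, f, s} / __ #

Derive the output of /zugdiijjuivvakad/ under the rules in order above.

Rule 1 (stop-cluster e-epenthesis): /g/ and /d/ form a stop–stop cluster, so [e] is inserted between them. /zugdiijjuivvakad/ → zugediijjuivvakad.
Rule 2 (high vowel syncope): no segment meets the environment; /zugediijjuivvakad/ is unchanged.
Rule 3 (degemination): /jj/ is a geminate; the first /j/ deletes. /vv/ is a geminate; the first /v/ deletes. /zugediijjuivvakad/ → zugediijuivakad.
Rule 4 (final devoicing): /d/ is a voiced obstruent in word-final position, so it devoices to [t]. /zugediijuivakad/ → zugediijuivakat.

zugediijuivakat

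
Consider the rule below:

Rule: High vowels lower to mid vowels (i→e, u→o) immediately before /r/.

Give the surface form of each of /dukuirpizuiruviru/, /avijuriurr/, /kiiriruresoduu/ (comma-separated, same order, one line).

dukuerpizueruveru, avijoriorr, kiereroresoduu

/dukuirpizuiruviru/: /i/ is a high vowel immediately before /r/, so it lowers to [e]. /i/ is a high vowel immediately before /r/, so it lowers to [e]. /i/ is a high vowel immediately before /r/, so it lowers to [e]. → [dukuerpizueruveru].
/avijuriurr/: /u/ is a high vowel immediately before /r/, so it lowers to [o]. /u/ is a high vowel immediately before /r/, so it lowers to [o]. → [avijoriorr].
/kiiriruresoduu/: /i/ is a high vowel immediately before /r/, so it lowers to [e]. /i/ is a high vowel immediately before /r/, so it lowers to [e]. /u/ is a high vowel immediately before /r/, so it lowers to [o]. → [kiereroresoduu].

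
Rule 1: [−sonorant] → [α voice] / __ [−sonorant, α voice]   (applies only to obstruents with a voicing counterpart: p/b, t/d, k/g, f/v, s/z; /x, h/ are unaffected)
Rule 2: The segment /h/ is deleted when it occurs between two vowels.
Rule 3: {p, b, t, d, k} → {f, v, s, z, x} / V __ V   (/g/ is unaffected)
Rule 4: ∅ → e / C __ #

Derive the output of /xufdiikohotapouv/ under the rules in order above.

xuvdiixoosafouve

Rule 1 (regressive voicing assimilation): /f/ precedes the voiced obstruent /d/, so it voices to [v] by assimilation. /xufdiikohotapouv/ → xuvdiikohotapouv.
Rule 2 (intervocalic h-deletion): /h/ occurs between vowels /o/ and /o/, so it deletes. /xuvdiikohotapouv/ → xuvdiikootapouv.
Rule 3 (intervocalic spirantization): /k/ is a stop between vowels /i/ and /o/, so it spirantizes to the fricative [x]. /t/ is a stop between vowels /o/ and /a/, so it spirantizes to the fricative [s]. /p/ is a stop between vowels /a/ and /o/, so it spirantizes to the fricative [f]. /xuvdiikootapouv/ → xuvdiixoosafouv.
Rule 4 (final e-epenthesis): the form ends in the consonant /v/, so [e] is inserted word-finally. /xuvdiixoosafouv/ → xuvdiixoosafouve.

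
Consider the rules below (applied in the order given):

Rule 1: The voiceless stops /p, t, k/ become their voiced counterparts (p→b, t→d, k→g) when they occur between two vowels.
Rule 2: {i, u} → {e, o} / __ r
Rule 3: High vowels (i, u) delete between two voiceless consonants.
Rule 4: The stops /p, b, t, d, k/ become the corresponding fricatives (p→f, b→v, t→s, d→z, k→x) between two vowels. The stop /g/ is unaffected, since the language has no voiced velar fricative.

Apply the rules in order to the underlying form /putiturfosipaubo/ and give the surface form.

Rule 1 (intervocalic voicing): /t/ is a voiceless stop between vowels /u/ and /i/, so it voices to [d]. /t/ is a voiceless stop between vowels /i/ and /u/, so it voices to [d]. /p/ is a voiceless stop between vowels /i/ and /a/, so it voices to [b]. /putiturfosipaubo/ → pudidurfosibaubo.
Rule 2 (pre-rhotic lowering): /u/ is a high vowel immediately before /r/, so it lowers to [o]. /pudidurfosibaubo/ → pudidorfosibaubo.
Rule 3 (high vowel syncope): no segment meets the environment; /pudidorfosibaubo/ is unchanged.
Rule 4 (intervocalic spirantization): /d/ is a stop between vowels /u/ and /i/, so it spirantizes to the fricative [z]. /d/ is a stop between vowels /i/ and /o/, so it spirantizes to the fricative [z]. /b/ is a stop between vowels /i/ and /a/, so it spirantizes to the fricative [v]. /b/ is a stop between vowels /u/ and /o/, so it spirantizes to the fricative [v]. /pudidorfosibaubo/ → puzizorfosivauvo.

puzizorfosivauvo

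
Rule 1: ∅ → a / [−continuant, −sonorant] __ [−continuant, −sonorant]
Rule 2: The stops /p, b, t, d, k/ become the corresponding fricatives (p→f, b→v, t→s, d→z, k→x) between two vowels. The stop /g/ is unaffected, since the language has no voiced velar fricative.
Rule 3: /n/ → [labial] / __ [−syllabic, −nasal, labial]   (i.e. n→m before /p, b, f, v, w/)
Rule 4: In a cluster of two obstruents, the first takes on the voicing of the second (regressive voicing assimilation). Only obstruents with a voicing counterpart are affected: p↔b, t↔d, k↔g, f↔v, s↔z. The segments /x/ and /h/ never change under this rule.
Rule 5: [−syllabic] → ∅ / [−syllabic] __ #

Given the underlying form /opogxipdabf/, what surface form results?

Rule 1 (stop-cluster a-epenthesis): /p/ and /d/ form a stop–stop cluster, so [a] is inserted between them. /opogxipdabf/ → opogxipadabf.
Rule 2 (intervocalic spirantization): /p/ is a stop between vowels /o/ and /o/, so it spirantizes to the fricative [f]. /p/ is a stop between vowels /i/ and /a/, so it spirantizes to the fricative [f]. /d/ is a stop between vowels /a/ and /a/, so it spirantizes to the fricative [z]. /opogxipadabf/ → ofogxifazabf.
Rule 3 (nasal place assimilation): no segment meets the environment; /ofogxifazabf/ is unchanged.
Rule 4 (regressive voicing assimilation): /g/ precedes the voiceless obstruent /x/, so it devoices to [k] by assimilation. /b/ precedes the voiceless obstruent /f/, so it devoices to [p] by assimilation. /ofogxifazabf/ → ofokxifazapf.
Rule 5 (final cluster simplification): /f/ is the second consonant of a word-final cluster /pf/, so it deletes. /ofokxifazapf/ → ofokxifazap.

ofokxifazap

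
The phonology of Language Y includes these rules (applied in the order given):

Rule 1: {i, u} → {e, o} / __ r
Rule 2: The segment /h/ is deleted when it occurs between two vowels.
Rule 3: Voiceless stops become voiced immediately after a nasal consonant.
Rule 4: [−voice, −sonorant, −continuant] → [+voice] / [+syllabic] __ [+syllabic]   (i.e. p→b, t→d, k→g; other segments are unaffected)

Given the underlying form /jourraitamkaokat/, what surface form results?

joorraidamgaogat

Rule 1 (pre-rhotic lowering): /u/ is a high vowel immediately before /r/, so it lowers to [o]. /jourraitamkaokat/ → joorraitamkaokat.
Rule 2 (intervocalic h-deletion): no segment meets the environment; /joorraitamkaokat/ is unchanged.
Rule 3 (post-nasal voicing): /k/ is a voiceless stop immediately after the nasal /m/, so it voices to [g]. /joorraitamkaokat/ → joorraitamgaokat.
Rule 4 (intervocalic voicing): /t/ is a voiceless stop between vowels /i/ and /a/, so it voices to [d]. /k/ is a voiceless stop between vowels /o/ and /a/, so it voices to [g]. /joorraitamgaokat/ → joorraidamgaogat.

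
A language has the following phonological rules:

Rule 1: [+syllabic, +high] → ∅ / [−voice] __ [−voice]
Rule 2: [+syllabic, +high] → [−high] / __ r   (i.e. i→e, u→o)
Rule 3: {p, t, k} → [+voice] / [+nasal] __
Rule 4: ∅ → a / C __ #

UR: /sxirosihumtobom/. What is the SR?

sxeroshumdoboma

Rule 1 (high vowel syncope): /i/ is a high vowel flanked by voiceless consonants /s/ and /h/, so it deletes. /sxirosihumtobom/ → sxiroshumtobom.
Rule 2 (pre-rhotic lowering): /i/ is a high vowel immediately before /r/, so it lowers to [e]. /sxiroshumtobom/ → sxeroshumtobom.
Rule 3 (post-nasal voicing): /t/ is a voiceless stop immediately after the nasal /m/, so it voices to [d]. /sxeroshumtobom/ → sxeroshumdobom.
Rule 4 (final a-epenthesis): the form ends in the consonant /m/, so [a] is inserted word-finally. /sxeroshumdobom/ → sxeroshumdoboma.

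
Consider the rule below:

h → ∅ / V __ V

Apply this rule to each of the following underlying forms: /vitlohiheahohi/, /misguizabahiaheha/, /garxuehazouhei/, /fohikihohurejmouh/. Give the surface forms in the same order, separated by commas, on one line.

vitloieaoi, misguizabaiaea, garxueazouei, foikiourejmouh

/vitlohiheahohi/: /h/ occurs between vowels /o/ and /i/, so it deletes. /h/ occurs between vowels /i/ and /e/, so it deletes. /h/ occurs between vowels /a/ and /o/, so it deletes. /h/ occurs between vowels /o/ and /i/, so it deletes. → [vitloieaoi].
/misguizabahiaheha/: /h/ occurs between vowels /a/ and /i/, so it deletes. /h/ occurs between vowels /a/ and /e/, so it deletes. /h/ occurs between vowels /e/ and /a/, so it deletes. → [misguizabaiaea].
/garxuehazouhei/: /h/ occurs between vowels /e/ and /a/, so it deletes. /h/ occurs between vowels /u/ and /e/, so it deletes. → [garxueazouei].
/fohikihohurejmouh/: /h/ occurs between vowels /o/ and /i/, so it deletes. /h/ occurs between vowels /i/ and /o/, so it deletes. /h/ occurs between vowels /o/ and /u/, so it deletes. → [foikiourejmouh].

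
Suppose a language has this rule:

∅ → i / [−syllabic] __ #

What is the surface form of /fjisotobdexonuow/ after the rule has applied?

fjisotobdexonuowi

the form ends in the consonant /w/, so [i] is inserted word-finally.
Surface form: [fjisotobdexonuowi].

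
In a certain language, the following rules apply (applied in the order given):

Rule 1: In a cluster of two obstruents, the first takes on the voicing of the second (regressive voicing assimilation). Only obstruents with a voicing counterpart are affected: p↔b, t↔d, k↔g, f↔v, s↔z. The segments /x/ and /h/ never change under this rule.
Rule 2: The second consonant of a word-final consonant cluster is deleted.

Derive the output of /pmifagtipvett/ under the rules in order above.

pmifaktibvet

Rule 1 (regressive voicing assimilation): /g/ precedes the voiceless obstruent /t/, so it devoices to [k] by assimilation. /p/ precedes the voiced obstruent /v/, so it voices to [b] by assimilation. /pmifagtipvett/ → pmifaktibvett.
Rule 2 (final cluster simplification): /t/ is the second consonant of a word-final cluster /tt/, so it deletes. /pmifaktibvett/ → pmifaktibvet.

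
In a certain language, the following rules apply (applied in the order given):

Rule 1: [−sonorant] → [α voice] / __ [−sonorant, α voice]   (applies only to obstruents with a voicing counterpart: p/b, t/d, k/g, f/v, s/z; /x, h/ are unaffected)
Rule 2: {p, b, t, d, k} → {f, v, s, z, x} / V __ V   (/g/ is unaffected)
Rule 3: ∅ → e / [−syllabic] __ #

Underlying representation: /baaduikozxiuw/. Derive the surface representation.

baazuixosxiuwe

Rule 1 (regressive voicing assimilation): /z/ precedes the voiceless obstruent /x/, so it devoices to [s] by assimilation. /baaduikozxiuw/ → baaduikosxiuw.
Rule 2 (intervocalic spirantization): /d/ is a stop between vowels /a/ and /u/, so it spirantizes to the fricative [z]. /k/ is a stop between vowels /i/ and /o/, so it spirantizes to the fricative [x]. /baaduikosxiuw/ → baazuixosxiuw.
Rule 3 (final e-epenthesis): the form ends in the consonant /w/, so [e] is inserted word-finally. /baazuixosxiuw/ → baazuixosxiuwe.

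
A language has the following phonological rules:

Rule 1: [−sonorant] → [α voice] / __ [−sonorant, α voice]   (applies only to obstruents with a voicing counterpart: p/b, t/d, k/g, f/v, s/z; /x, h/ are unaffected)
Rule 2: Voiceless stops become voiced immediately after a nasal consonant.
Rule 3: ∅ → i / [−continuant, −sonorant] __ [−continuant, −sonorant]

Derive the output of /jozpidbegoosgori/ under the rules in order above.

Rule 1 (regressive voicing assimilation): /z/ precedes the voiceless obstruent /p/, so it devoices to [s] by assimilation. /s/ precedes the voiced obstruent /g/, so it voices to [z] by assimilation. /jozpidbegoosgori/ → jospidbegoozgori.
Rule 2 (post-nasal voicing): no segment meets the environment; /jospidbegoozgori/ is unchanged.
Rule 3 (stop-cluster i-epenthesis): /d/ and /b/ form a stop–stop cluster, so [i] is inserted between them. /jospidbegoozgori/ → jospidibegoozgori.

jospidibegoozgori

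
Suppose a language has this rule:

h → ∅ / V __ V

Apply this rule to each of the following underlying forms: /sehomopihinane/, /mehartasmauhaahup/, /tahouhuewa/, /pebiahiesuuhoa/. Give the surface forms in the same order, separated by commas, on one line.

seomopiinane, meartasmauaaup, taouuewa, pebiaiesuuoa

/sehomopihinane/: /h/ occurs between vowels /e/ and /o/, so it deletes. /h/ occurs between vowels /i/ and /i/, so it deletes. → [seomopiinane].
/mehartasmauhaahup/: /h/ occurs between vowels /e/ and /a/, so it deletes. /h/ occurs between vowels /u/ and /a/, so it deletes. /h/ occurs between vowels /a/ and /u/, so it deletes. → [meartasmauaaup].
/tahouhuewa/: /h/ occurs between vowels /a/ and /o/, so it deletes. /h/ occurs between vowels /u/ and /u/, so it deletes. → [taouuewa].
/pebiahiesuuhoa/: /h/ occurs between vowels /a/ and /i/, so it deletes. /h/ occurs between vowels /u/ and /o/, so it deletes. → [pebiaiesuuoa].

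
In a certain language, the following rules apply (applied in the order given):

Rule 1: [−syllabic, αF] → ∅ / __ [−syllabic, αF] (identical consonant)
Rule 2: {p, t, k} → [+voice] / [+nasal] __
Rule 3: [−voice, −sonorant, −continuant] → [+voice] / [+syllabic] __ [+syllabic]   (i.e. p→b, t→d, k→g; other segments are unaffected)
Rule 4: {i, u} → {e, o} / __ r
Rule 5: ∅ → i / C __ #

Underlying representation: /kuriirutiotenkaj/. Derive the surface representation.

Rule 1 (degemination): no segment meets the environment; /kuriirutiotenkaj/ is unchanged.
Rule 2 (post-nasal voicing): /k/ is a voiceless stop immediately after the nasal /n/, so it voices to [g]. /kuriirutiotenkaj/ → kuriirutiotengaj.
Rule 3 (intervocalic voicing): /t/ is a voiceless stop between vowels /u/ and /i/, so it voices to [d]. /t/ is a voiceless stop between vowels /o/ and /e/, so it voices to [d]. /kuriirutiotengaj/ → kuriirudiodengaj.
Rule 4 (pre-rhotic lowering): /u/ is a high vowel immediately before /r/, so it lowers to [o]. /i/ is a high vowel immediately before /r/, so it lowers to [e]. /kuriirudiodengaj/ → korierudiodengaj.
Rule 5 (final i-epenthesis): the form ends in the consonant /j/, so [i] is inserted word-finally. /korierudiodengaj/ → korierudiodengaji.

korierudiodengaji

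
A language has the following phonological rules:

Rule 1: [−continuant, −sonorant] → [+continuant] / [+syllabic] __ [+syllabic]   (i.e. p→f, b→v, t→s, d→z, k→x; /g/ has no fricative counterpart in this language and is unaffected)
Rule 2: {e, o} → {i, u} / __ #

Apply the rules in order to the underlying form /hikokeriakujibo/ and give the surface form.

hixoxeriaxujivu

Rule 1 (intervocalic spirantization): /k/ is a stop between vowels /i/ and /o/, so it spirantizes to the fricative [x]. /k/ is a stop between vowels /o/ and /e/, so it spirantizes to the fricative [x]. /k/ is a stop between vowels /a/ and /u/, so it spirantizes to the fricative [x]. /b/ is a stop between vowels /i/ and /o/, so it spirantizes to the fricative [v]. /hikokeriakujibo/ → hixoxeriaxujivo.
Rule 2 (final vowel raising): /o/ is a mid vowel in word-final position, so it raises to [u]. /hixoxeriaxujivo/ → hixoxeriaxujivu.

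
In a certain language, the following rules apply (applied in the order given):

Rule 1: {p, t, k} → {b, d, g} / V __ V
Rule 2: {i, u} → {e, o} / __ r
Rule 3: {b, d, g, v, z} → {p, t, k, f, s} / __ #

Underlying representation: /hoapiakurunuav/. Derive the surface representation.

Rule 1 (intervocalic voicing): /p/ is a voiceless stop between vowels /a/ and /i/, so it voices to [b]. /k/ is a voiceless stop between vowels /a/ and /u/, so it voices to [g]. /hoapiakurunuav/ → hoabiagurunuav.
Rule 2 (pre-rhotic lowering): /u/ is a high vowel immediately before /r/, so it lowers to [o]. /hoabiagurunuav/ → hoabiagorunuav.
Rule 3 (final devoicing): /v/ is a voiced obstruent in word-final position, so it devoices to [f]. /hoabiagorunuav/ → hoabiagorunuaf.

hoabiagorunuaf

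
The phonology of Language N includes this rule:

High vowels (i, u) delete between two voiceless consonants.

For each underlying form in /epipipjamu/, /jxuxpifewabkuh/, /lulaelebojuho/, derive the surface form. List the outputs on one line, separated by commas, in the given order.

/epipipjamu/: /i/ is a high vowel flanked by voiceless consonants /p/ and /p/, so it deletes. /i/ is a high vowel flanked by voiceless consonants /p/ and /p/, so it deletes. → [epppjamu].
/jxuxpifewabkuh/: /u/ is a high vowel flanked by voiceless consonants /x/ and /x/, so it deletes. /i/ is a high vowel flanked by voiceless consonants /p/ and /f/, so it deletes. /u/ is a high vowel flanked by voiceless consonants /k/ and /h/, so it deletes. → [jxxpfewabkh].
/lulaelebojuho/: the rule's environment is not met; surfaces unchanged as [lulaelebojuho].

epppjamu, jxxpfewabkh, lulaelebojuho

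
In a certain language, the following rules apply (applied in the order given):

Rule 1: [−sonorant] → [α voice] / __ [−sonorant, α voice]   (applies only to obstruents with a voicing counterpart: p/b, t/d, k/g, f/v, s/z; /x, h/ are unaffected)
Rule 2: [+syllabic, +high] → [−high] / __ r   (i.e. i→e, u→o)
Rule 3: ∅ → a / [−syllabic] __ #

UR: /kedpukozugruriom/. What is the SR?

Rule 1 (regressive voicing assimilation): /d/ precedes the voiceless obstruent /p/, so it devoices to [t] by assimilation. /kedpukozugruriom/ → ketpukozugruriom.
Rule 2 (pre-rhotic lowering): /u/ is a high vowel immediately before /r/, so it lowers to [o]. /ketpukozugruriom/ → ketpukozugroriom.
Rule 3 (final a-epenthesis): the form ends in the consonant /m/, so [a] is inserted word-finally. /ketpukozugroriom/ → ketpukozugrorioma.

ketpukozugrorioma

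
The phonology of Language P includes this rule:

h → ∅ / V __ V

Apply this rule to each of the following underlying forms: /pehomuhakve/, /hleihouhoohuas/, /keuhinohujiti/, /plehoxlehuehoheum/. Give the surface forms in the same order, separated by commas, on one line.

peomuakve, hleiouoouas, keuinoujiti, pleoxleueoeum

/pehomuhakve/: /h/ occurs between vowels /e/ and /o/, so it deletes. /h/ occurs between vowels /u/ and /a/, so it deletes. → [peomuakve].
/hleihouhoohuas/: /h/ occurs between vowels /i/ and /o/, so it deletes. /h/ occurs between vowels /u/ and /o/, so it deletes. /h/ occurs between vowels /o/ and /u/, so it deletes. → [hleiouoouas].
/keuhinohujiti/: /h/ occurs between vowels /u/ and /i/, so it deletes. /h/ occurs between vowels /o/ and /u/, so it deletes. → [keuinoujiti].
/plehoxlehuehoheum/: /h/ occurs between vowels /e/ and /o/, so it deletes. /h/ occurs between vowels /e/ and /u/, so it deletes. /h/ occurs between vowels /e/ and /o/, so it deletes. /h/ occurs between vowels /o/ and /e/, so it deletes. → [pleoxleueoeum].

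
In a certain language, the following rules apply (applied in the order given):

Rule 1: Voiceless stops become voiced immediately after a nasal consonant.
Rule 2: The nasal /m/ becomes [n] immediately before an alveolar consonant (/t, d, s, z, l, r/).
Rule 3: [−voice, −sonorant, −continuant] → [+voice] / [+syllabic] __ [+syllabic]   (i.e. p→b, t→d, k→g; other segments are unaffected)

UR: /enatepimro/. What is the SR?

Rule 1 (post-nasal voicing): no segment meets the environment; /enatepimro/ is unchanged.
Rule 2 (nasal place assimilation): /m/ precedes the alveolar consonant /r/, so it assimilates in place to [n]. /enatepimro/ → enatepinro.
Rule 3 (intervocalic voicing): /t/ is a voiceless stop between vowels /a/ and /e/, so it voices to [d]. /p/ is a voiceless stop between vowels /e/ and /i/, so it voices to [b]. /enatepinro/ → enadebinro.

enadebinro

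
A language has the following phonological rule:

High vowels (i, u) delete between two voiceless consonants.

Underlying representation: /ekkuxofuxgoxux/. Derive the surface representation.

/u/ is a high vowel flanked by voiceless consonants /k/ and /x/, so it deletes.
/u/ is a high vowel flanked by voiceless consonants /f/ and /x/, so it deletes.
/u/ is a high vowel flanked by voiceless consonants /x/ and /x/, so it deletes.
Surface form: [ekkxofxgoxx].

ekkxofxgoxx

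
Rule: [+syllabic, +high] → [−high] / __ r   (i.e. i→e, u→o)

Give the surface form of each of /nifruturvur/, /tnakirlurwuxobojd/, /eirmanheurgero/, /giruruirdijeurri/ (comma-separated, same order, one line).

nifrutorvor, tnakerlorwuxobojd, eermanheorgero, geroruerdijeorri

/nifruturvur/: /u/ is a high vowel immediately before /r/, so it lowers to [o]. /u/ is a high vowel immediately before /r/, so it lowers to [o]. → [nifrutorvor].
/tnakirlurwuxobojd/: /i/ is a high vowel immediately before /r/, so it lowers to [e]. /u/ is a high vowel immediately before /r/, so it lowers to [o]. → [tnakerlorwuxobojd].
/eirmanheurgero/: /i/ is a high vowel immediately before /r/, so it lowers to [e]. /u/ is a high vowel immediately before /r/, so it lowers to [o]. → [eermanheorgero].
/giruruirdijeurri/: /i/ is a high vowel immediately before /r/, so it lowers to [e]. /u/ is a high vowel immediately before /r/, so it lowers to [o]. /i/ is a high vowel immediately before /r/, so it lowers to [e]. /u/ is a high vowel immediately before /r/, so it lowers to [o]. → [geroruerdijeorri].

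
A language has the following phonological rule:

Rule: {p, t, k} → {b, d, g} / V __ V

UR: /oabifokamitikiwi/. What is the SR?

/k/ is a voiceless stop between vowels /o/ and /a/, so it voices to [g].
/t/ is a voiceless stop between vowels /i/ and /i/, so it voices to [d].
/k/ is a voiceless stop between vowels /i/ and /i/, so it voices to [g].
Surface form: [oabifogamidigiwi].

oabifogamidigiwi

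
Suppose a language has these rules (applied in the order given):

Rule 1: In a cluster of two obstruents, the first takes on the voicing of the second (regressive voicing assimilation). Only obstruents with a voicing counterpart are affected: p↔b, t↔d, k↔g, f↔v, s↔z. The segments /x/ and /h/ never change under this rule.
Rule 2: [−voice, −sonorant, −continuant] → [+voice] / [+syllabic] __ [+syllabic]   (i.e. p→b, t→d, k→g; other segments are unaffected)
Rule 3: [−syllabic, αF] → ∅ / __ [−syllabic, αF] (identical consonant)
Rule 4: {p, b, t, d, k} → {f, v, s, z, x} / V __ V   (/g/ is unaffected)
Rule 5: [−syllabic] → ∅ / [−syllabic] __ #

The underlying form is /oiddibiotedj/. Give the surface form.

oiziviozed

Rule 1 (regressive voicing assimilation): no segment meets the environment; /oiddibiotedj/ is unchanged.
Rule 2 (intervocalic voicing): /t/ is a voiceless stop between vowels /o/ and /e/, so it voices to [d]. /oiddibiotedj/ → oiddibiodedj.
Rule 3 (degemination): /dd/ is a geminate; the first /d/ deletes. /oiddibiodedj/ → oidibiodedj.
Rule 4 (intervocalic spirantization): /d/ is a stop between vowels /i/ and /i/, so it spirantizes to the fricative [z]. /b/ is a stop between vowels /i/ and /i/, so it spirantizes to the fricative [v]. /d/ is a stop between vowels /o/ and /e/, so it spirantizes to the fricative [z]. /oidibiodedj/ → oiziviozedj.
Rule 5 (final cluster simplification): /j/ is the second consonant of a word-final cluster /dj/, so it deletes. /oiziviozedj/ → oiziviozed.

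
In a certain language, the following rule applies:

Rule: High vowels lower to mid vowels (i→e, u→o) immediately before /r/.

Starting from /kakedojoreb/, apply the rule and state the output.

kakedojoreb

No segment of /kakedojoreb/ meets the structural description of the rule, so the form surfaces unchanged.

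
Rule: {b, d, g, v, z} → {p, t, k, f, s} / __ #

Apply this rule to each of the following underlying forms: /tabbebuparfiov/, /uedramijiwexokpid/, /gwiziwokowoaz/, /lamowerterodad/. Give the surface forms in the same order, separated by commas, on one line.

/tabbebuparfiov/: /v/ is a voiced obstruent in word-final position, so it devoices to [f]. → [tabbebuparfiof].
/uedramijiwexokpid/: /d/ is a voiced obstruent in word-final position, so it devoices to [t]. → [uedramijiwexokpit].
/gwiziwokowoaz/: /z/ is a voiced obstruent in word-final position, so it devoices to [s]. → [gwiziwokowoas].
/lamowerterodad/: /d/ is a voiced obstruent in word-final position, so it devoices to [t]. → [lamowerterodat].

tabbebuparfiof, uedramijiwexokpit, gwiziwokowoas, lamowerterodat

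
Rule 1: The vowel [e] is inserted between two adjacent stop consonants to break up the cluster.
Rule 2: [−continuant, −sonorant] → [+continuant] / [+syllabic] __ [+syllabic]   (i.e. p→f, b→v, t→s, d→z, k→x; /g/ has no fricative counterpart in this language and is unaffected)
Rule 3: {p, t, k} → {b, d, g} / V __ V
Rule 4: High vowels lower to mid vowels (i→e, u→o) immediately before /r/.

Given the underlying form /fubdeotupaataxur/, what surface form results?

fuvezeosufaasaxor

Rule 1 (stop-cluster e-epenthesis): /b/ and /d/ form a stop–stop cluster, so [e] is inserted between them. /fubdeotupaataxur/ → fubedeotupaataxur.
Rule 2 (intervocalic spirantization): /b/ is a stop between vowels /u/ and /e/, so it spirantizes to the fricative [v]. /d/ is a stop between vowels /e/ and /e/, so it spirantizes to the fricative [z]. /t/ is a stop between vowels /o/ and /u/, so it spirantizes to the fricative [s]. /p/ is a stop between vowels /u/ and /a/, so it spirantizes to the fricative [f]. /t/ is a stop between vowels /a/ and /a/, so it spirantizes to the fricative [s]. /fubedeotupaataxur/ → fuvezeosufaasaxur.
Rule 3 (intervocalic voicing): no segment meets the environment; /fuvezeosufaasaxur/ is unchanged.
Rule 4 (pre-rhotic lowering): /u/ is a high vowel immediately before /r/, so it lowers to [o]. /fuvezeosufaasaxur/ → fuvezeosufaasaxor.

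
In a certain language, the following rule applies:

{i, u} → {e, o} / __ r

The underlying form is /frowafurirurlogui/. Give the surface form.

Scanning /frowafurirurlogui/: /u/ is a high vowel immediately before /r/, so it lowers to [o]; /i/ is a high vowel immediately before /r/, so it lowers to [e]; /u/ is a high vowel immediately before /r/, so it lowers to [o]; /u/ at position 16 is not in the conditioning environment; /i/ at position 17 is not in the conditioning environment.
Result: [frowaforerorlogui].

frowaforerorlogui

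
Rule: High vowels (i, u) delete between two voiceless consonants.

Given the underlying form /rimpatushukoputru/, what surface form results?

rimpatshkoptru

/u/ is a high vowel flanked by voiceless consonants /t/ and /s/, so it deletes.
/u/ is a high vowel flanked by voiceless consonants /h/ and /k/, so it deletes.
/u/ is a high vowel flanked by voiceless consonants /p/ and /t/, so it deletes.
Surface form: [rimpatshkoptru].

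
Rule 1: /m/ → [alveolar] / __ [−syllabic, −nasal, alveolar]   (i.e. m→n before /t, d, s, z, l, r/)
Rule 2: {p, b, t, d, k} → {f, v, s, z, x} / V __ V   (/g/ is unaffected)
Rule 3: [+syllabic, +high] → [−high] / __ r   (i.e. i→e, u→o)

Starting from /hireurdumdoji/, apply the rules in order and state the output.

hereordundoji

Rule 1 (nasal place assimilation): /m/ precedes the alveolar consonant /d/, so it assimilates in place to [n]. /hireurdumdoji/ → hireurdundoji.
Rule 2 (intervocalic spirantization): no segment meets the environment; /hireurdundoji/ is unchanged.
Rule 3 (pre-rhotic lowering): /i/ is a high vowel immediately before /r/, so it lowers to [e]. /u/ is a high vowel immediately before /r/, so it lowers to [o]. /hireurdundoji/ → hereordundoji.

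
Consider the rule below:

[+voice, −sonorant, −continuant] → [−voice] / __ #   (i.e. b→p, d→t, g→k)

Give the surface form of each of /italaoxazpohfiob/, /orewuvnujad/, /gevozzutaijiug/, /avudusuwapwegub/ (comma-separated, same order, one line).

/italaoxazpohfiob/: /b/ is a voiced stop in word-final position, so it devoices to [p]. → [italaoxazpohfiop].
/orewuvnujad/: /d/ is a voiced stop in word-final position, so it devoices to [t]. → [orewuvnujat].
/gevozzutaijiug/: /g/ is a voiced stop in word-final position, so it devoices to [k]. → [gevozzutaijiuk].
/avudusuwapwegub/: /b/ is a voiced stop in word-final position, so it devoices to [p]. → [avudusuwapwegup].

italaoxazpohfiop, orewuvnujat, gevozzutaijiuk, avudusuwapwegup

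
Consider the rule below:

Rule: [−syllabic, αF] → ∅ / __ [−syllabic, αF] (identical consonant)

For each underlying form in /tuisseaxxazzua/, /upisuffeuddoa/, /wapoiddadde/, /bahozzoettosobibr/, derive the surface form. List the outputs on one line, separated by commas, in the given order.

/tuisseaxxazzua/: /ss/ is a geminate; the first /s/ deletes. /xx/ is a geminate; the first /x/ deletes. /zz/ is a geminate; the first /z/ deletes. → [tuiseaxazua].
/upisuffeuddoa/: /ff/ is a geminate; the first /f/ deletes. /dd/ is a geminate; the first /d/ deletes. → [upisufeudoa].
/wapoiddadde/: /dd/ is a geminate; the first /d/ deletes. /dd/ is a geminate; the first /d/ deletes. → [wapoidade].
/bahozzoettosobibr/: /zz/ is a geminate; the first /z/ deletes. /tt/ is a geminate; the first /t/ deletes. → [bahozoetosobibr].

tuiseaxazua, upisufeudoa, wapoidade, bahozoetosobibr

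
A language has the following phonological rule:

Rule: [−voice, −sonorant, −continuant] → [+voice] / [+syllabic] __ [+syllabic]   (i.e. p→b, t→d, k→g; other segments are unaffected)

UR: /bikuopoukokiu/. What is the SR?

/k/ is a voiceless stop between vowels /i/ and /u/, so it voices to [g].
/p/ is a voiceless stop between vowels /o/ and /o/, so it voices to [b].
/k/ is a voiceless stop between vowels /u/ and /o/, so it voices to [g].
/k/ is a voiceless stop between vowels /o/ and /i/, so it voices to [g].
Surface form: [biguobougogiu].

biguobougogiu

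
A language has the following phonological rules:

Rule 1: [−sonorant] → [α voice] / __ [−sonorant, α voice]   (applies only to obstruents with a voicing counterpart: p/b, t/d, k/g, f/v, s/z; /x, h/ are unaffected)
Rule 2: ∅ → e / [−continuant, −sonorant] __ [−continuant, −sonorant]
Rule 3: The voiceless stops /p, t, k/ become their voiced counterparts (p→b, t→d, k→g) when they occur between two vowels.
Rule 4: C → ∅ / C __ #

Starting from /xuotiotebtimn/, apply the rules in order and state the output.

Rule 1 (regressive voicing assimilation): /b/ precedes the voiceless obstruent /t/, so it devoices to [p] by assimilation. /xuotiotebtimn/ → xuotioteptimn.
Rule 2 (stop-cluster e-epenthesis): /p/ and /t/ form a stop–stop cluster, so [e] is inserted between them. /xuotioteptimn/ → xuotiotepetimn.
Rule 3 (intervocalic voicing): /t/ is a voiceless stop between vowels /o/ and /i/, so it voices to [d]. /t/ is a voiceless stop between vowels /o/ and /e/, so it voices to [d]. /p/ is a voiceless stop between vowels /e/ and /e/, so it voices to [b]. /t/ is a voiceless stop between vowels /e/ and /i/, so it voices to [d]. /xuotiotepetimn/ → xuodiodebedimn.
Rule 4 (final cluster simplification): /n/ is the second consonant of a word-final cluster /mn/, so it deletes. /xuodiodebedimn/ → xuodiodebedim.

xuodiodebedim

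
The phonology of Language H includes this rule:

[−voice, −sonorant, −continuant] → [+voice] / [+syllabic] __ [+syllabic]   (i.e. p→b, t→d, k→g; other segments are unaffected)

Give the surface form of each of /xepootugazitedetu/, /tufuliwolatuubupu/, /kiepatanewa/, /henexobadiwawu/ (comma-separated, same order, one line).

/xepootugazitedetu/: /p/ is a voiceless stop between vowels /e/ and /o/, so it voices to [b]. /t/ is a voiceless stop between vowels /o/ and /u/, so it voices to [d]. /t/ is a voiceless stop between vowels /i/ and /e/, so it voices to [d]. /t/ is a voiceless stop between vowels /e/ and /u/, so it voices to [d]. → [xeboodugazidededu].
/tufuliwolatuubupu/: /t/ is a voiceless stop between vowels /a/ and /u/, so it voices to [d]. /p/ is a voiceless stop between vowels /u/ and /u/, so it voices to [b]. → [tufuliwoladuububu].
/kiepatanewa/: /p/ is a voiceless stop between vowels /e/ and /a/, so it voices to [b]. /t/ is a voiceless stop between vowels /a/ and /a/, so it voices to [d]. → [kiebadanewa].
/henexobadiwawu/: the rule's environment is not met; surfaces unchanged as [henexobadiwawu].

xeboodugazidededu, tufuliwoladuububu, kiebadanewa, henexobadiwawu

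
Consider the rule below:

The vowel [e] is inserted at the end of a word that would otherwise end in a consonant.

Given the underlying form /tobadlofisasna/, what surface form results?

tobadlofisasna

No segment of /tobadlofisasna/ meets the structural description of the rule, so the form surfaces unchanged.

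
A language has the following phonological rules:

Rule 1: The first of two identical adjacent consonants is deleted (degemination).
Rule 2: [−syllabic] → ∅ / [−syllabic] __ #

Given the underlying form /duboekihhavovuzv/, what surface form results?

Rule 1 (degemination): /hh/ is a geminate; the first /h/ deletes. /duboekihhavovuzv/ → duboekihavovuzv.
Rule 2 (final cluster simplification): /v/ is the second consonant of a word-final cluster /zv/, so it deletes. /duboekihavovuzv/ → duboekihavovuz.

duboekihavovuz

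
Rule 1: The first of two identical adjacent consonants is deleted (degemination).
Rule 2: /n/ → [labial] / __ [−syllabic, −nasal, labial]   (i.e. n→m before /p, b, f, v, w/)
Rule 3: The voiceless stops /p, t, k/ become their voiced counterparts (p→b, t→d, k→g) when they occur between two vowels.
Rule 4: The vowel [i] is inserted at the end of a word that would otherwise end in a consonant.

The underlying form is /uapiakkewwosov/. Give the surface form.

Rule 1 (degemination): /kk/ is a geminate; the first /k/ deletes. /ww/ is a geminate; the first /w/ deletes. /uapiakkewwosov/ → uapiakewosov.
Rule 2 (nasal place assimilation): no segment meets the environment; /uapiakewosov/ is unchanged.
Rule 3 (intervocalic voicing): /p/ is a voiceless stop between vowels /a/ and /i/, so it voices to [b]. /k/ is a voiceless stop between vowels /a/ and /e/, so it voices to [g]. /uapiakewosov/ → uabiagewosov.
Rule 4 (final i-epenthesis): the form ends in the consonant /v/, so [i] is inserted word-finally. /uabiagewosov/ → uabiagewosovi.

uabiagewosovi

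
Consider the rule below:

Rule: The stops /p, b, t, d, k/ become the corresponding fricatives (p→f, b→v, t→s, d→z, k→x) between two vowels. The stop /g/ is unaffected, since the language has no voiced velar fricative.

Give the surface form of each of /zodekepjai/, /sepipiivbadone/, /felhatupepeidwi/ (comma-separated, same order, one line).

/zodekepjai/: /d/ is a stop between vowels /o/ and /e/, so it spirantizes to the fricative [z]. /k/ is a stop between vowels /e/ and /e/, so it spirantizes to the fricative [x]. → [zozexepjai].
/sepipiivbadone/: /p/ is a stop between vowels /e/ and /i/, so it spirantizes to the fricative [f]. /p/ is a stop between vowels /i/ and /i/, so it spirantizes to the fricative [f]. /d/ is a stop between vowels /a/ and /o/, so it spirantizes to the fricative [z]. → [sefifiivbazone].
/felhatupepeidwi/: /t/ is a stop between vowels /a/ and /u/, so it spirantizes to the fricative [s]. /p/ is a stop between vowels /u/ and /e/, so it spirantizes to the fricative [f]. /p/ is a stop between vowels /e/ and /e/, so it spirantizes to the fricative [f]. → [felhasufefeidwi].

zozexepjai, sefifiivbazone, felhasufefeidwi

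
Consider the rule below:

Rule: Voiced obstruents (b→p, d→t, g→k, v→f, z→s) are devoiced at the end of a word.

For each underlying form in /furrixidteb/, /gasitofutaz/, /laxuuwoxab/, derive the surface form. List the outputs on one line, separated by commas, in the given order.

furrixidtep, gasitofutas, laxuuwoxap

/furrixidteb/: /b/ is a voiced obstruent in word-final position, so it devoices to [p]. → [furrixidtep].
/gasitofutaz/: /z/ is a voiced obstruent in word-final position, so it devoices to [s]. → [gasitofutas].
/laxuuwoxab/: /b/ is a voiced obstruent in word-final position, so it devoices to [p]. → [laxuuwoxap].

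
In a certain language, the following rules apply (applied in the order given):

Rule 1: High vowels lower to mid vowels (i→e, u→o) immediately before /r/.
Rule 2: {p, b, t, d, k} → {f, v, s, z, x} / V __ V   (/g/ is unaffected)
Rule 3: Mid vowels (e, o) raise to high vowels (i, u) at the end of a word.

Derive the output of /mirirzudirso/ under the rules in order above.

mererzuzersu

Rule 1 (pre-rhotic lowering): /i/ is a high vowel immediately before /r/, so it lowers to [e]. /i/ is a high vowel immediately before /r/, so it lowers to [e]. /i/ is a high vowel immediately before /r/, so it lowers to [e]. /mirirzudirso/ → mererzuderso.
Rule 2 (intervocalic spirantization): /d/ is a stop between vowels /u/ and /e/, so it spirantizes to the fricative [z]. /mererzuderso/ → mererzuzerso.
Rule 3 (final vowel raising): /o/ is a mid vowel in word-final position, so it raises to [u]. /mererzuzerso/ → mererzuzersu.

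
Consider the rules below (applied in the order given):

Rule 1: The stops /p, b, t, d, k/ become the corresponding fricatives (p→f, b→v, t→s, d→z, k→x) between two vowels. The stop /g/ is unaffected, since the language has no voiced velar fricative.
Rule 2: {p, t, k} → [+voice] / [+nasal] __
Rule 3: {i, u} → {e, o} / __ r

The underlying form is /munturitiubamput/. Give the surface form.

mundorisiuvambut

Rule 1 (intervocalic spirantization): /t/ is a stop between vowels /i/ and /i/, so it spirantizes to the fricative [s]. /b/ is a stop between vowels /u/ and /a/, so it spirantizes to the fricative [v]. /munturitiubamput/ → munturisiuvamput.
Rule 2 (post-nasal voicing): /t/ is a voiceless stop immediately after the nasal /n/, so it voices to [d]. /p/ is a voiceless stop immediately after the nasal /m/, so it voices to [b]. /munturisiuvamput/ → mundurisiuvambut.
Rule 3 (pre-rhotic lowering): /u/ is a high vowel immediately before /r/, so it lowers to [o]. /mundurisiuvambut/ → mundorisiuvambut.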